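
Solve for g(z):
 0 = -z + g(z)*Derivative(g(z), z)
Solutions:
 g(z) = -sqrt(C1 + z^2)
 g(z) = sqrt(C1 + z^2)


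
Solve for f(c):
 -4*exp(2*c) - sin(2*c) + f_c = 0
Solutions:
 f(c) = C1 + 2*exp(2*c) - cos(2*c)/2


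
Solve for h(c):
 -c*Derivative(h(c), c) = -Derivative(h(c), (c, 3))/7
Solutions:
 h(c) = C1 + Integral(C2*airyai(7^(1/3)*c) + C3*airybi(7^(1/3)*c), c)


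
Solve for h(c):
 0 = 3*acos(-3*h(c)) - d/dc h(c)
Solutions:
 Integral(1/acos(-3*_y), (_y, h(c))) = C1 + 3*c


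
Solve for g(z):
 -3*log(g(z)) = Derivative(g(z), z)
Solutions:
 li(g(z)) = C1 - 3*z


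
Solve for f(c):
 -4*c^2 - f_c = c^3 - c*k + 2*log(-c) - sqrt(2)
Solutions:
 f(c) = C1 - c^4/4 - 4*c^3/3 + c^2*k/2 - 2*c*log(-c) + c*(sqrt(2) + 2)


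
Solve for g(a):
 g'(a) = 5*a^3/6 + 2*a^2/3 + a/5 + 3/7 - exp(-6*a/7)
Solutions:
 g(a) = C1 + 5*a^4/24 + 2*a^3/9 + a^2/10 + 3*a/7 + 7*exp(-6*a/7)/6


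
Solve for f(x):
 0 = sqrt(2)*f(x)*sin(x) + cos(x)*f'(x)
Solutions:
 f(x) = C1*cos(x)^(sqrt(2))


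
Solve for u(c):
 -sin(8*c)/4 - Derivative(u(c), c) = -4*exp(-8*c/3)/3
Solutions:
 u(c) = C1 + cos(8*c)/32 - exp(-8*c/3)/2


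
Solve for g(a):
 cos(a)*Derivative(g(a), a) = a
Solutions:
 g(a) = C1 + Integral(a/cos(a), a)


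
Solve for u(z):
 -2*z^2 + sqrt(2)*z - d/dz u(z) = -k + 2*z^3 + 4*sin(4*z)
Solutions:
 u(z) = C1 + k*z - z^4/2 - 2*z^3/3 + sqrt(2)*z^2/2 + cos(4*z)


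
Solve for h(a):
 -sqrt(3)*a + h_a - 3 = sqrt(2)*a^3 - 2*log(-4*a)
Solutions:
 h(a) = C1 + sqrt(2)*a^4/4 + sqrt(3)*a^2/2 - 2*a*log(-a) + a*(5 - 4*log(2))


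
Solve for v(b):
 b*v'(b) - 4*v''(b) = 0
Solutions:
 v(b) = C1 + C2*erfi(sqrt(2)*b/4)


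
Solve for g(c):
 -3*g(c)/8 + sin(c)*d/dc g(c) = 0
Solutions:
 g(c) = C1*(cos(c) - 1)^(3/16)/(cos(c) + 1)^(3/16)


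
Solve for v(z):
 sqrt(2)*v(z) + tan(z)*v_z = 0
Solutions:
 v(z) = C1/sin(z)^(sqrt(2))


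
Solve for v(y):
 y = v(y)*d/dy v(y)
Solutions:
 v(y) = -sqrt(C1 + y^2)
 v(y) = sqrt(C1 + y^2)


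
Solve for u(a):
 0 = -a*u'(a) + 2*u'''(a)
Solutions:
 u(a) = C1 + Integral(C2*airyai(2^(2/3)*a/2) + C3*airybi(2^(2/3)*a/2), a)


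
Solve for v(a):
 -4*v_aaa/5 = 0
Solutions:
 v(a) = C1 + C2*a + C3*a^2


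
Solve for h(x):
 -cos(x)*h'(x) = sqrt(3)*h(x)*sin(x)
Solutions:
 h(x) = C1*cos(x)^(sqrt(3))


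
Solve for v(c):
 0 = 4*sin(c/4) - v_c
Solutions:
 v(c) = C1 - 16*cos(c/4)


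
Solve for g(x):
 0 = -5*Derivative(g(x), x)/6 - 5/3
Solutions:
 g(x) = C1 - 2*x


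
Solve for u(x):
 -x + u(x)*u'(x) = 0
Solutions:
 u(x) = -sqrt(C1 + x^2)
 u(x) = sqrt(C1 + x^2)


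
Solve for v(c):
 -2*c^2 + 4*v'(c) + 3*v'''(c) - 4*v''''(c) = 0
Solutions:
 v(c) = C1 + C2*exp(c*(-(8*sqrt(17) + 33)^(1/3) - 1/(8*sqrt(17) + 33)^(1/3) + 2)/8)*sin(sqrt(3)*c*(-(8*sqrt(17) + 33)^(1/3) + (8*sqrt(17) + 33)^(-1/3))/8) + C3*exp(c*(-(8*sqrt(17) + 33)^(1/3) - 1/(8*sqrt(17) + 33)^(1/3) + 2)/8)*cos(sqrt(3)*c*(-(8*sqrt(17) + 33)^(1/3) + (8*sqrt(17) + 33)^(-1/3))/8) + C4*exp(c*((8*sqrt(17) + 33)^(-1/3) + 1 + (8*sqrt(17) + 33)^(1/3))/4) + c^3/6 - 3*c/4


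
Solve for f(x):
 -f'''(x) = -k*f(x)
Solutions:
 f(x) = C1*exp(k^(1/3)*x) + C2*exp(k^(1/3)*x*(-1 + sqrt(3)*I)/2) + C3*exp(-k^(1/3)*x*(1 + sqrt(3)*I)/2)


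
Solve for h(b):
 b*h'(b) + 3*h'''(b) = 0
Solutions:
 h(b) = C1 + Integral(C2*airyai(-3^(2/3)*b/3) + C3*airybi(-3^(2/3)*b/3), b)


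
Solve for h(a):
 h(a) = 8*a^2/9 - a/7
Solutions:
 h(a) = a*(56*a - 9)/63


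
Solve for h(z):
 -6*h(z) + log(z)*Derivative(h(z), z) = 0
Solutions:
 h(z) = C1*exp(6*li(z))


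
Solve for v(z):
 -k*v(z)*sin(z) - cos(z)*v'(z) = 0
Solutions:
 v(z) = C1*exp(k*log(cos(z)))


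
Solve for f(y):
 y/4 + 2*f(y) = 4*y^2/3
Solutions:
 f(y) = y*(16*y - 3)/24


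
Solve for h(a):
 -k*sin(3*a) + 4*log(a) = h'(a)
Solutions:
 h(a) = C1 + 4*a*log(a) - 4*a + k*cos(3*a)/3


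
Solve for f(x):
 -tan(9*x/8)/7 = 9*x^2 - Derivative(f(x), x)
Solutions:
 f(x) = C1 + 3*x^3 - 8*log(cos(9*x/8))/63


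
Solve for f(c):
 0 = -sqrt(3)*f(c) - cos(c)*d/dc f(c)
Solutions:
 f(c) = C1*(sin(c) - 1)^(sqrt(3)/2)/(sin(c) + 1)^(sqrt(3)/2)


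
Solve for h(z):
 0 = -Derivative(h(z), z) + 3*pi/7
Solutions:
 h(z) = C1 + 3*pi*z/7


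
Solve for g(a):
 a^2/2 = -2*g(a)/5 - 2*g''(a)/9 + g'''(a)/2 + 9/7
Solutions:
 g(a) = C1*exp(a*(-2^(1/3)*5^(2/3)*(81*sqrt(60009) + 19843)^(1/3) - 40*2^(2/3)*5^(1/3)/(81*sqrt(60009) + 19843)^(1/3) + 40)/270)*sin(10^(1/3)*sqrt(3)*a*(-5^(1/3)*(81*sqrt(60009) + 19843)^(1/3) + 40*2^(1/3)/(81*sqrt(60009) + 19843)^(1/3))/270) + C2*exp(a*(-2^(1/3)*5^(2/3)*(81*sqrt(60009) + 19843)^(1/3) - 40*2^(2/3)*5^(1/3)/(81*sqrt(60009) + 19843)^(1/3) + 40)/270)*cos(10^(1/3)*sqrt(3)*a*(-5^(1/3)*(81*sqrt(60009) + 19843)^(1/3) + 40*2^(1/3)/(81*sqrt(60009) + 19843)^(1/3))/270) + C3*exp(a*(40*2^(2/3)*5^(1/3)/(81*sqrt(60009) + 19843)^(1/3) + 20 + 2^(1/3)*5^(2/3)*(81*sqrt(60009) + 19843)^(1/3))/135) - 5*a^2/4 + 290/63


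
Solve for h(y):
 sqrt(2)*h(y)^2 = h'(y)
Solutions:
 h(y) = -1/(C1 + sqrt(2)*y)


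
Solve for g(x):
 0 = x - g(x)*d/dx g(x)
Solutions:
 g(x) = -sqrt(C1 + x^2)
 g(x) = sqrt(C1 + x^2)


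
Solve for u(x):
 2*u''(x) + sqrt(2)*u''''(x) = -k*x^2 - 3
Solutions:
 u(x) = C1 + C2*x + C3*sin(2^(1/4)*x) + C4*cos(2^(1/4)*x) - k*x^4/24 + x^2*(sqrt(2)*k - 3)/4


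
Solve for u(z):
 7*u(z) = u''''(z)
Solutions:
 u(z) = C1*exp(-7^(1/4)*z) + C2*exp(7^(1/4)*z) + C3*sin(7^(1/4)*z) + C4*cos(7^(1/4)*z)


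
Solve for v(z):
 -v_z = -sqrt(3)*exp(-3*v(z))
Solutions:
 v(z) = log(C1 + 3*sqrt(3)*z)/3
 v(z) = log((-3^(1/3) - 3^(5/6)*I)*(C1 + sqrt(3)*z)^(1/3)/2)
 v(z) = log((-3^(1/3) + 3^(5/6)*I)*(C1 + sqrt(3)*z)^(1/3)/2)


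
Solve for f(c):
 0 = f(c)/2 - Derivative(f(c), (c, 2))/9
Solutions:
 f(c) = C1*exp(-3*sqrt(2)*c/2) + C2*exp(3*sqrt(2)*c/2)


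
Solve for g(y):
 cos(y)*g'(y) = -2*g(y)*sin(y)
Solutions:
 g(y) = C1*cos(y)^2


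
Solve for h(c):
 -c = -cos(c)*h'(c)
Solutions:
 h(c) = C1 + Integral(c/cos(c), c)


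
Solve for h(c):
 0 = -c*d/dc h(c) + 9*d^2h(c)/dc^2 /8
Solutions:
 h(c) = C1 + C2*erfi(2*c/3)


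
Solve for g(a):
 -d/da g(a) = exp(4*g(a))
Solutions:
 g(a) = log(-I*(1/(C1 + 4*a))^(1/4))
 g(a) = log(I*(1/(C1 + 4*a))^(1/4))
 g(a) = log(-(1/(C1 + 4*a))^(1/4))
 g(a) = log(1/(C1 + 4*a))/4


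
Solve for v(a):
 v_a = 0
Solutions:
 v(a) = C1


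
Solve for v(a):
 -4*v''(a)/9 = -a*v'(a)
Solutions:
 v(a) = C1 + C2*erfi(3*sqrt(2)*a/4)


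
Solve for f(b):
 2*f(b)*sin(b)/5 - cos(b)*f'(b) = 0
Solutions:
 f(b) = C1/cos(b)^(2/5)


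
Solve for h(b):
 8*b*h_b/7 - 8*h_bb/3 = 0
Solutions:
 h(b) = C1 + C2*erfi(sqrt(42)*b/14)


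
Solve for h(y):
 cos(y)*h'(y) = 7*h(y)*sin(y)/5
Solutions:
 h(y) = C1/cos(y)^(7/5)


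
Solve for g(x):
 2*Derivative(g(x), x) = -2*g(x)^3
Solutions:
 g(x) = -sqrt(2)*sqrt(-1/(C1 - x))/2
 g(x) = sqrt(2)*sqrt(-1/(C1 - x))/2


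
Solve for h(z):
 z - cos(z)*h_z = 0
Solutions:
 h(z) = C1 + Integral(z/cos(z), z)


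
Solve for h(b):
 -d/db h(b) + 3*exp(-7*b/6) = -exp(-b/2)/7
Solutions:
 h(b) = C1 - 2*exp(-b/2)/7 - 18*exp(-7*b/6)/7


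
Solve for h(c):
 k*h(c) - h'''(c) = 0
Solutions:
 h(c) = C1*exp(c*k^(1/3)) + C2*exp(c*k^(1/3)*(-1 + sqrt(3)*I)/2) + C3*exp(-c*k^(1/3)*(1 + sqrt(3)*I)/2)


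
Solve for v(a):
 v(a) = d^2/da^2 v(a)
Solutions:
 v(a) = C1*exp(-a) + C2*exp(a)


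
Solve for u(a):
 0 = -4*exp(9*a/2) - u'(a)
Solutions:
 u(a) = C1 - 8*exp(9*a/2)/9


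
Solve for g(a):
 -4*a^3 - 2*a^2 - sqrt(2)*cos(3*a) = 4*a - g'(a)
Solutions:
 g(a) = C1 + a^4 + 2*a^3/3 + 2*a^2 + sqrt(2)*sin(3*a)/3


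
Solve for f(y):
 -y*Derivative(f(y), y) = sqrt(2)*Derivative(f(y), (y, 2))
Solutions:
 f(y) = C1 + C2*erf(2^(1/4)*y/2)


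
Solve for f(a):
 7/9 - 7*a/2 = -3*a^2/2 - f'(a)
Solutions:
 f(a) = C1 - a^3/2 + 7*a^2/4 - 7*a/9


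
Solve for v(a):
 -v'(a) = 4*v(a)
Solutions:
 v(a) = C1*exp(-4*a)


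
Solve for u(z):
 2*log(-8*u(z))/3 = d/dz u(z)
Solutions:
 -3*Integral(1/(log(-_y) + 3*log(2)), (_y, u(z)))/2 = C1 - z


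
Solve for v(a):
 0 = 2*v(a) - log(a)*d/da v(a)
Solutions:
 v(a) = C1*exp(2*li(a))


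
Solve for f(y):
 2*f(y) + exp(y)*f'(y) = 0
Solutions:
 f(y) = C1*exp(2*exp(-y))


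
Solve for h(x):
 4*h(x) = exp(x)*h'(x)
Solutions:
 h(x) = C1*exp(-4*exp(-x))


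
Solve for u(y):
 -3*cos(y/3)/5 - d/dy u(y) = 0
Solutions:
 u(y) = C1 - 9*sin(y/3)/5


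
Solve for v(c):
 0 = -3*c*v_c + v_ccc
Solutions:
 v(c) = C1 + Integral(C2*airyai(3^(1/3)*c) + C3*airybi(3^(1/3)*c), c)


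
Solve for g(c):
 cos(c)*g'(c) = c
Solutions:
 g(c) = C1 + Integral(c/cos(c), c)


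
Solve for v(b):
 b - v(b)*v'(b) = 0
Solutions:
 v(b) = -sqrt(C1 + b^2)
 v(b) = sqrt(C1 + b^2)


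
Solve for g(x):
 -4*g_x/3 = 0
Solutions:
 g(x) = C1


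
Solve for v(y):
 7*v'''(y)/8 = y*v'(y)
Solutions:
 v(y) = C1 + Integral(C2*airyai(2*7^(2/3)*y/7) + C3*airybi(2*7^(2/3)*y/7), y)


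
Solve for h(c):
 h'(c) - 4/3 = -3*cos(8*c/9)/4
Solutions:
 h(c) = C1 + 4*c/3 - 27*sin(8*c/9)/32


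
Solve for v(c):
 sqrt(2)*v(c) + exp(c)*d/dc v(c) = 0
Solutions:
 v(c) = C1*exp(sqrt(2)*exp(-c))


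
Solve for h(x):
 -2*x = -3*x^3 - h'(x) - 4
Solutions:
 h(x) = C1 - 3*x^4/4 + x^2 - 4*x


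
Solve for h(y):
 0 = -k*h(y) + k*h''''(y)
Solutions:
 h(y) = C1*exp(-y) + C2*exp(y) + C3*sin(y) + C4*cos(y)


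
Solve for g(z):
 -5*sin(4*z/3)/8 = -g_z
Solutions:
 g(z) = C1 - 15*cos(4*z/3)/32


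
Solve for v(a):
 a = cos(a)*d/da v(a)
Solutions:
 v(a) = C1 + Integral(a/cos(a), a)


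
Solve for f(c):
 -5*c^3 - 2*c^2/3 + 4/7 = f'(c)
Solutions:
 f(c) = C1 - 5*c^4/4 - 2*c^3/9 + 4*c/7


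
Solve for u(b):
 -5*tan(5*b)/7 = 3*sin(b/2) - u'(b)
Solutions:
 u(b) = C1 - log(cos(5*b))/7 - 6*cos(b/2)


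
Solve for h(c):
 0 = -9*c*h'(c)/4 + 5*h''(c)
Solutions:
 h(c) = C1 + C2*erfi(3*sqrt(10)*c/20)


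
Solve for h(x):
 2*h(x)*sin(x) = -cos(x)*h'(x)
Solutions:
 h(x) = C1*cos(x)^2


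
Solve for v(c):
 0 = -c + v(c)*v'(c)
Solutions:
 v(c) = -sqrt(C1 + c^2)
 v(c) = sqrt(C1 + c^2)


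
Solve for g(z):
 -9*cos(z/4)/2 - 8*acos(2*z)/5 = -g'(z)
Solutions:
 g(z) = C1 + 8*z*acos(2*z)/5 - 4*sqrt(1 - 4*z^2)/5 + 18*sin(z/4)


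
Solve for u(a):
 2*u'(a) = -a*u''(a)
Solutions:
 u(a) = C1 + C2/a


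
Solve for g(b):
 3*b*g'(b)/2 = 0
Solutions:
 g(b) = C1


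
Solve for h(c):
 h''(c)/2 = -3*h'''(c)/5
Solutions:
 h(c) = C1 + C2*c + C3*exp(-5*c/6)


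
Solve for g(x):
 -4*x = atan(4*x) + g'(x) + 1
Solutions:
 g(x) = C1 - 2*x^2 - x*atan(4*x) - x + log(16*x^2 + 1)/8


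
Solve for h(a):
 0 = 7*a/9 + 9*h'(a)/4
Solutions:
 h(a) = C1 - 14*a^2/81


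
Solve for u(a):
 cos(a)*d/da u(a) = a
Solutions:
 u(a) = C1 + Integral(a/cos(a), a)


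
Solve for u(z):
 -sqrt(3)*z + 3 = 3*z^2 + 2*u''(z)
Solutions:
 u(z) = C1 + C2*z - z^4/8 - sqrt(3)*z^3/12 + 3*z^2/4


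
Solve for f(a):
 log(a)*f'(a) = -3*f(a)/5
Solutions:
 f(a) = C1*exp(-3*li(a)/5)


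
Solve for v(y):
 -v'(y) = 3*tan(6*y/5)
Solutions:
 v(y) = C1 + 5*log(cos(6*y/5))/2


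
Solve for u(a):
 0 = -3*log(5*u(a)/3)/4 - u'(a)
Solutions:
 -4*Integral(1/(-log(_y) - log(5) + log(3)), (_y, u(a)))/3 = C1 - a


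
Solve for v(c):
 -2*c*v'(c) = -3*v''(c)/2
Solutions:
 v(c) = C1 + C2*erfi(sqrt(6)*c/3)


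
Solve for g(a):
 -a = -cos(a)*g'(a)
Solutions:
 g(a) = C1 + Integral(a/cos(a), a)


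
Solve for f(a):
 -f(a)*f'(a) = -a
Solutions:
 f(a) = -sqrt(C1 + a^2)
 f(a) = sqrt(C1 + a^2)


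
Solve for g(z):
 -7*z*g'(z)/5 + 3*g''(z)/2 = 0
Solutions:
 g(z) = C1 + C2*erfi(sqrt(105)*z/15)


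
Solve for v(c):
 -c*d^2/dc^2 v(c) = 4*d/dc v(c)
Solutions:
 v(c) = C1 + C2/c^3


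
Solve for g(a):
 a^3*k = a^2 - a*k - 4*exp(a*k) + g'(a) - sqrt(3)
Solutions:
 g(a) = C1 + a^4*k/4 - a^3/3 + a^2*k/2 + sqrt(3)*a + 4*exp(a*k)/k


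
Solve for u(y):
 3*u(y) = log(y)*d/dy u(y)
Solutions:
 u(y) = C1*exp(3*li(y))


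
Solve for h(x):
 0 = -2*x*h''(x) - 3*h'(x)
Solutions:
 h(x) = C1 + C2/sqrt(x)


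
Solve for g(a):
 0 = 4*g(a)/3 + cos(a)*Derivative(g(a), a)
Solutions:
 g(a) = C1*(sin(a) - 1)^(2/3)/(sin(a) + 1)^(2/3)


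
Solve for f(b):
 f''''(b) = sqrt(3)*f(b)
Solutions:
 f(b) = C1*exp(-3^(1/8)*b) + C2*exp(3^(1/8)*b) + C3*sin(3^(1/8)*b) + C4*cos(3^(1/8)*b)


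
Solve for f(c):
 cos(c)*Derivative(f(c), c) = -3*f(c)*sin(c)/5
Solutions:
 f(c) = C1*cos(c)^(3/5)


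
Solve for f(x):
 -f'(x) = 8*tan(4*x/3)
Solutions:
 f(x) = C1 + 6*log(cos(4*x/3))


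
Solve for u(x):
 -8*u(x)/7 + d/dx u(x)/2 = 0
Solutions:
 u(x) = C1*exp(16*x/7)


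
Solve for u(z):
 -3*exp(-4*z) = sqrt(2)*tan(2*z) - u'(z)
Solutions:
 u(z) = C1 + sqrt(2)*log(tan(2*z)^2 + 1)/4 - 3*exp(-4*z)/4


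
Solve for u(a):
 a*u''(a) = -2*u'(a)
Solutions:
 u(a) = C1 + C2/a


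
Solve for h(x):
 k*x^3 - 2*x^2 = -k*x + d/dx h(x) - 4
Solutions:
 h(x) = C1 + k*x^4/4 + k*x^2/2 - 2*x^3/3 + 4*x


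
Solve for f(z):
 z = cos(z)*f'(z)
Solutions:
 f(z) = C1 + Integral(z/cos(z), z)


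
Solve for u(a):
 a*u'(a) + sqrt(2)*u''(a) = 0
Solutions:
 u(a) = C1 + C2*erf(2^(1/4)*a/2)


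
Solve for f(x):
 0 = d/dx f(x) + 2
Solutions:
 f(x) = C1 - 2*x


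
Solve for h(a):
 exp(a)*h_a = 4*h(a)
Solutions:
 h(a) = C1*exp(-4*exp(-a))


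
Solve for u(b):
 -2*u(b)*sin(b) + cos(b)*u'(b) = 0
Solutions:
 u(b) = C1/cos(b)^2


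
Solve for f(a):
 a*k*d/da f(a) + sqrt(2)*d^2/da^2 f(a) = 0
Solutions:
 f(a) = Piecewise((-2^(3/4)*sqrt(pi)*C1*erf(2^(1/4)*a*sqrt(k)/2)/(2*sqrt(k)) - C2, (k > 0) | (k < 0)), (-C1*a - C2, True))


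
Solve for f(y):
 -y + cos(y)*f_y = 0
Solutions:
 f(y) = C1 + Integral(y/cos(y), y)


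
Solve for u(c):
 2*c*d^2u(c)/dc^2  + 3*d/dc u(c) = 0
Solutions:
 u(c) = C1 + C2/sqrt(c)


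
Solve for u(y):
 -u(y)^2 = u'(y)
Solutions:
 u(y) = 1/(C1 + y)


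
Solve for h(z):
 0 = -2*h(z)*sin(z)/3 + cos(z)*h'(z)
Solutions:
 h(z) = C1/cos(z)^(2/3)


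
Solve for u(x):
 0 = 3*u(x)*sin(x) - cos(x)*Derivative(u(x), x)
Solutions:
 u(x) = C1/cos(x)^3


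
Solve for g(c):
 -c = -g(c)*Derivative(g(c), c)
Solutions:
 g(c) = -sqrt(C1 + c^2)
 g(c) = sqrt(C1 + c^2)


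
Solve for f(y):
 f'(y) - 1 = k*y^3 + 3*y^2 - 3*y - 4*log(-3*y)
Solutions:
 f(y) = C1 + k*y^4/4 + y^3 - 3*y^2/2 - 4*y*log(-y) + y*(5 - 4*log(3))


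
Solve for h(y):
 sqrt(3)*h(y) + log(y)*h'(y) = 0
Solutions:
 h(y) = C1*exp(-sqrt(3)*li(y))


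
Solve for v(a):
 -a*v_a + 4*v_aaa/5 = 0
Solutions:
 v(a) = C1 + Integral(C2*airyai(10^(1/3)*a/2) + C3*airybi(10^(1/3)*a/2), a)


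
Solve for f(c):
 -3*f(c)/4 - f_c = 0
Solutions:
 f(c) = C1*exp(-3*c/4)


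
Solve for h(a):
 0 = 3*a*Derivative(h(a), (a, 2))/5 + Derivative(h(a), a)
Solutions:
 h(a) = C1 + C2/a^(2/3)


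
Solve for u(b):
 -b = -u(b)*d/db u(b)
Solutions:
 u(b) = -sqrt(C1 + b^2)
 u(b) = sqrt(C1 + b^2)


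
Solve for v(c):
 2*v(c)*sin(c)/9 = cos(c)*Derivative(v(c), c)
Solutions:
 v(c) = C1/cos(c)^(2/9)


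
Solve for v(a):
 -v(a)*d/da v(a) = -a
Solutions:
 v(a) = -sqrt(C1 + a^2)
 v(a) = sqrt(C1 + a^2)


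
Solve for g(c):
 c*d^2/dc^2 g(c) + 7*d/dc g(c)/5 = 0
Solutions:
 g(c) = C1 + C2/c^(2/5)


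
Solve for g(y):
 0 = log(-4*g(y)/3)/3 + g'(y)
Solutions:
 3*Integral(1/(log(-_y) - log(3) + 2*log(2)), (_y, g(y))) = C1 - y


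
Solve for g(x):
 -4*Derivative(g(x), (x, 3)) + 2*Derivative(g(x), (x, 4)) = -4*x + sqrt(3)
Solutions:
 g(x) = C1 + C2*x + C3*x^2 + C4*exp(2*x) + x^4/24 + x^3*(2 - sqrt(3))/24


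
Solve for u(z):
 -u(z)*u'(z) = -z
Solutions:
 u(z) = -sqrt(C1 + z^2)
 u(z) = sqrt(C1 + z^2)


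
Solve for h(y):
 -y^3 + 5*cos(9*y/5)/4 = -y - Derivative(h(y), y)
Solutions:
 h(y) = C1 + y^4/4 - y^2/2 - 25*sin(9*y/5)/36


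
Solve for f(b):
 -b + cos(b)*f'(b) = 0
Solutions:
 f(b) = C1 + Integral(b/cos(b), b)


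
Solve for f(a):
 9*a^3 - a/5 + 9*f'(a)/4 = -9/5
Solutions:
 f(a) = C1 - a^4 + 2*a^2/45 - 4*a/5


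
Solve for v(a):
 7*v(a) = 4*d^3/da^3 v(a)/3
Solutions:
 v(a) = C3*exp(42^(1/3)*a/2) + (C1*sin(14^(1/3)*3^(5/6)*a/4) + C2*cos(14^(1/3)*3^(5/6)*a/4))*exp(-42^(1/3)*a/4)


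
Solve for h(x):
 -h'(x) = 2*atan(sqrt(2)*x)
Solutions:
 h(x) = C1 - 2*x*atan(sqrt(2)*x) + sqrt(2)*log(2*x^2 + 1)/2


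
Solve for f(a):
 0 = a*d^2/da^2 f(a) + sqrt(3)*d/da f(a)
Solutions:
 f(a) = C1 + C2*a^(1 - sqrt(3))


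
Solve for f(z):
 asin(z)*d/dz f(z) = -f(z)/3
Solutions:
 f(z) = C1*exp(-Integral(1/asin(z), z)/3)


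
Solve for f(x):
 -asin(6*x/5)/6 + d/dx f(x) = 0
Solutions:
 f(x) = C1 + x*asin(6*x/5)/6 + sqrt(25 - 36*x^2)/36


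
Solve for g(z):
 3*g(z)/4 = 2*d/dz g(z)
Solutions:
 g(z) = C1*exp(3*z/8)


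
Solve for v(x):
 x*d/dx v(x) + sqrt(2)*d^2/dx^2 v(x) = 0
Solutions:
 v(x) = C1 + C2*erf(2^(1/4)*x/2)


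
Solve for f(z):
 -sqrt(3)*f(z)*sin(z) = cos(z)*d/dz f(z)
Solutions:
 f(z) = C1*cos(z)^(sqrt(3))


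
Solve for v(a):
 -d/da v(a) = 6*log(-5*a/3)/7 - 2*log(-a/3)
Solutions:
 v(a) = C1 + 8*a*log(-a)/7 + a*(-log(46875)/7 - 8/7 - log(3))


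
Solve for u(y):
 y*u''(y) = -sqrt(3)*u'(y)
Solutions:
 u(y) = C1 + C2*y^(1 - sqrt(3))


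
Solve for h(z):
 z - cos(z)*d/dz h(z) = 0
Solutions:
 h(z) = C1 + Integral(z/cos(z), z)


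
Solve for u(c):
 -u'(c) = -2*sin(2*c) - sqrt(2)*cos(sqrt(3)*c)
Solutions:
 u(c) = C1 + sqrt(6)*sin(sqrt(3)*c)/3 - cos(2*c)


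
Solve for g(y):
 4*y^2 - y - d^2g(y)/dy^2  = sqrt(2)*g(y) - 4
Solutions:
 g(y) = C1*sin(2^(1/4)*y) + C2*cos(2^(1/4)*y) + 2*sqrt(2)*y^2 - sqrt(2)*y/2 - 4 + 2*sqrt(2)


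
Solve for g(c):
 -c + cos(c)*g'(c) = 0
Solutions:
 g(c) = C1 + Integral(c/cos(c), c)


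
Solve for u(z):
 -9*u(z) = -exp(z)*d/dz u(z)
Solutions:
 u(z) = C1*exp(-9*exp(-z))


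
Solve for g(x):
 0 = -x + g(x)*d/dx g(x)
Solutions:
 g(x) = -sqrt(C1 + x^2)
 g(x) = sqrt(C1 + x^2)


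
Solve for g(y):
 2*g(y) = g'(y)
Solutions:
 g(y) = C1*exp(2*y)


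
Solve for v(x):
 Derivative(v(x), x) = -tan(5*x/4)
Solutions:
 v(x) = C1 + 4*log(cos(5*x/4))/5


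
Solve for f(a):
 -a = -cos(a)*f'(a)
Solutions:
 f(a) = C1 + Integral(a/cos(a), a)


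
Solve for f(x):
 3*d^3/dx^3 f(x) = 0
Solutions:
 f(x) = C1 + C2*x + C3*x^2


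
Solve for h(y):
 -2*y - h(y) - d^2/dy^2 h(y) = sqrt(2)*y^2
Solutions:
 h(y) = C1*sin(y) + C2*cos(y) - sqrt(2)*y^2 - 2*y + 2*sqrt(2)


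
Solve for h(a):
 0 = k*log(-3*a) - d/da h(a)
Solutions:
 h(a) = C1 + a*k*log(-a) + a*k*(-1 + log(3))


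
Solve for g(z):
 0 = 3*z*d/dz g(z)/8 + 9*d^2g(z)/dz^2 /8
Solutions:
 g(z) = C1 + C2*erf(sqrt(6)*z/6)


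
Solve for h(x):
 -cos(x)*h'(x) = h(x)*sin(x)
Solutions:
 h(x) = C1*cos(x)


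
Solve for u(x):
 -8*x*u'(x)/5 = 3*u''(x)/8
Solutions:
 u(x) = C1 + C2*erf(4*sqrt(30)*x/15)


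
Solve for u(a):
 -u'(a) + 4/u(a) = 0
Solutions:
 u(a) = -sqrt(C1 + 8*a)
 u(a) = sqrt(C1 + 8*a)


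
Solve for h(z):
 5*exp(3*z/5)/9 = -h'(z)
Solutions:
 h(z) = C1 - 25*exp(3*z/5)/27


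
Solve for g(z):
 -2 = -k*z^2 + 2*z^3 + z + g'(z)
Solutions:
 g(z) = C1 + k*z^3/3 - z^4/2 - z^2/2 - 2*z


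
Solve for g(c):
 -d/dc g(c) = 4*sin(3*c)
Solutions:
 g(c) = C1 + 4*cos(3*c)/3


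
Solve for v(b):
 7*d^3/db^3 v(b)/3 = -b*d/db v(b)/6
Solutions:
 v(b) = C1 + Integral(C2*airyai(-14^(2/3)*b/14) + C3*airybi(-14^(2/3)*b/14), b)


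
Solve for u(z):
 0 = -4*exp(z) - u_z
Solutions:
 u(z) = C1 - 4*exp(z)


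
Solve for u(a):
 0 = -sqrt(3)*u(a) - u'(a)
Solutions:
 u(a) = C1*exp(-sqrt(3)*a)


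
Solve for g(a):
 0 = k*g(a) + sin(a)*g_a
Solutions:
 g(a) = C1*exp(k*(-log(cos(a) - 1) + log(cos(a) + 1))/2)


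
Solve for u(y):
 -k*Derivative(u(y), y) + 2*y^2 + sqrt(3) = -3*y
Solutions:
 u(y) = C1 + 2*y^3/(3*k) + 3*y^2/(2*k) + sqrt(3)*y/k


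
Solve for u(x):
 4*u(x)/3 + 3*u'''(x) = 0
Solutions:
 u(x) = C3*exp(-2^(2/3)*3^(1/3)*x/3) + (C1*sin(2^(2/3)*3^(5/6)*x/6) + C2*cos(2^(2/3)*3^(5/6)*x/6))*exp(2^(2/3)*3^(1/3)*x/6)


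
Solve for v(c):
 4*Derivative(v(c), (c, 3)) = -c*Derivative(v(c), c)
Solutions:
 v(c) = C1 + Integral(C2*airyai(-2^(1/3)*c/2) + C3*airybi(-2^(1/3)*c/2), c)


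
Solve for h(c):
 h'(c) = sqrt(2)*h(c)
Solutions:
 h(c) = C1*exp(sqrt(2)*c)


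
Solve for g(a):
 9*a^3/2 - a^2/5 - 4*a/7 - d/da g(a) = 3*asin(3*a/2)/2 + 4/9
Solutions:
 g(a) = C1 + 9*a^4/8 - a^3/15 - 2*a^2/7 - 3*a*asin(3*a/2)/2 - 4*a/9 - sqrt(4 - 9*a^2)/2


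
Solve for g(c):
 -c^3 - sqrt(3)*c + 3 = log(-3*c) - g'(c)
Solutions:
 g(c) = C1 + c^4/4 + sqrt(3)*c^2/2 + c*log(-c) + c*(-4 + log(3))


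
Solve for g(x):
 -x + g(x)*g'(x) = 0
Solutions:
 g(x) = -sqrt(C1 + x^2)
 g(x) = sqrt(C1 + x^2)


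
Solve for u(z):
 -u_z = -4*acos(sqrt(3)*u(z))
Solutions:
 Integral(1/acos(sqrt(3)*_y), (_y, u(z))) = C1 + 4*z


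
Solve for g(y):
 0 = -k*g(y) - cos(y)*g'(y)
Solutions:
 g(y) = C1*exp(k*(log(sin(y) - 1) - log(sin(y) + 1))/2)


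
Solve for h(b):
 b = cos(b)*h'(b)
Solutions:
 h(b) = C1 + Integral(b/cos(b), b)


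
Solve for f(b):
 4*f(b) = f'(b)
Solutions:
 f(b) = C1*exp(4*b)


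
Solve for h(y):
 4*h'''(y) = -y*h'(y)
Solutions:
 h(y) = C1 + Integral(C2*airyai(-2^(1/3)*y/2) + C3*airybi(-2^(1/3)*y/2), y)


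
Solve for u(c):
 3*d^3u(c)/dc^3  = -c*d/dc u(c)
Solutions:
 u(c) = C1 + Integral(C2*airyai(-3^(2/3)*c/3) + C3*airybi(-3^(2/3)*c/3), c)


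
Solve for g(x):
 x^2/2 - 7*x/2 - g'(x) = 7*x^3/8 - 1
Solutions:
 g(x) = C1 - 7*x^4/32 + x^3/6 - 7*x^2/4 + x


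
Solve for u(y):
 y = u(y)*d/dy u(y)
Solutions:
 u(y) = -sqrt(C1 + y^2)
 u(y) = sqrt(C1 + y^2)


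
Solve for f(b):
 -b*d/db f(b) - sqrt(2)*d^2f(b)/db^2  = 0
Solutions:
 f(b) = C1 + C2*erf(2^(1/4)*b/2)


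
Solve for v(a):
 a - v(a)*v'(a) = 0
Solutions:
 v(a) = -sqrt(C1 + a^2)
 v(a) = sqrt(C1 + a^2)


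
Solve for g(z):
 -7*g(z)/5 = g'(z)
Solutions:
 g(z) = C1*exp(-7*z/5)


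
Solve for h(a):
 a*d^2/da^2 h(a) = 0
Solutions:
 h(a) = C1 + C2*a


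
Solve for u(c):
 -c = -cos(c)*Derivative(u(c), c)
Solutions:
 u(c) = C1 + Integral(c/cos(c), c)


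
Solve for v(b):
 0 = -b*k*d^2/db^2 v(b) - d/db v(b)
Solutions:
 v(b) = C1 + b^(((re(k) - 1)*re(k) + im(k)^2)/(re(k)^2 + im(k)^2))*(C2*sin(log(b)*Abs(im(k))/(re(k)^2 + im(k)^2)) + C3*cos(log(b)*im(k)/(re(k)^2 + im(k)^2)))


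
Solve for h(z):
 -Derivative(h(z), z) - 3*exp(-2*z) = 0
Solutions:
 h(z) = C1 + 3*exp(-2*z)/2


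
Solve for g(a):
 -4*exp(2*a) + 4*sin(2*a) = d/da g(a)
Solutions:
 g(a) = C1 - 2*exp(2*a) - 2*cos(2*a)


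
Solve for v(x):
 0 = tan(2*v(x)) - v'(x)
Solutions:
 v(x) = -asin(C1*exp(2*x))/2 + pi/2
 v(x) = asin(C1*exp(2*x))/2


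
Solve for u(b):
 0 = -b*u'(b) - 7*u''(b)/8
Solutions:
 u(b) = C1 + C2*erf(2*sqrt(7)*b/7)


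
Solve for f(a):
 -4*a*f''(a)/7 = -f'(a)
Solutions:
 f(a) = C1 + C2*a^(11/4)


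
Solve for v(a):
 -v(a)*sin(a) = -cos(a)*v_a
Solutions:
 v(a) = C1/cos(a)


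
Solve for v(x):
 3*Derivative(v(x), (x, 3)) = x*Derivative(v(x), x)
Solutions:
 v(x) = C1 + Integral(C2*airyai(3^(2/3)*x/3) + C3*airybi(3^(2/3)*x/3), x)


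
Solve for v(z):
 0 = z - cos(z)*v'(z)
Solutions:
 v(z) = C1 + Integral(z/cos(z), z)


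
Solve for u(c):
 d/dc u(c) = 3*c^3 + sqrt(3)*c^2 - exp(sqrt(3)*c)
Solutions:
 u(c) = C1 + 3*c^4/4 + sqrt(3)*c^3/3 - sqrt(3)*exp(sqrt(3)*c)/3


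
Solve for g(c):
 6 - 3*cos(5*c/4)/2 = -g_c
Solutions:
 g(c) = C1 - 6*c + 6*sin(5*c/4)/5


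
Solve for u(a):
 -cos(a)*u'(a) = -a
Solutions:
 u(a) = C1 + Integral(a/cos(a), a)


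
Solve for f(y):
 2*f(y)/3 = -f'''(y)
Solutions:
 f(y) = C3*exp(-2^(1/3)*3^(2/3)*y/3) + (C1*sin(2^(1/3)*3^(1/6)*y/2) + C2*cos(2^(1/3)*3^(1/6)*y/2))*exp(2^(1/3)*3^(2/3)*y/6)


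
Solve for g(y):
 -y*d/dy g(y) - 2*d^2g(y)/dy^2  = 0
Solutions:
 g(y) = C1 + C2*erf(y/2)


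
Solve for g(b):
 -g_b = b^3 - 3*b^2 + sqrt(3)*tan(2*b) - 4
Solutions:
 g(b) = C1 - b^4/4 + b^3 + 4*b + sqrt(3)*log(cos(2*b))/2


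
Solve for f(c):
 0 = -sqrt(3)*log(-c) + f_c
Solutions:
 f(c) = C1 + sqrt(3)*c*log(-c) - sqrt(3)*c


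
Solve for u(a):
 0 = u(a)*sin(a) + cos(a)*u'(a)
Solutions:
 u(a) = C1*cos(a)


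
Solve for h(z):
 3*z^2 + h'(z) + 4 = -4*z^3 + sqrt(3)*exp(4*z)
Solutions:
 h(z) = C1 - z^4 - z^3 - 4*z + sqrt(3)*exp(4*z)/4


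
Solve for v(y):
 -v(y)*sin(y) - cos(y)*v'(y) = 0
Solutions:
 v(y) = C1*cos(y)


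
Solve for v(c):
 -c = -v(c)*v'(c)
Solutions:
 v(c) = -sqrt(C1 + c^2)
 v(c) = sqrt(C1 + c^2)


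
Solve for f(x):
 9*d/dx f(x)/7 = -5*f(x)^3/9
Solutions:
 f(x) = -9*sqrt(2)*sqrt(-1/(C1 - 35*x))/2
 f(x) = 9*sqrt(2)*sqrt(-1/(C1 - 35*x))/2


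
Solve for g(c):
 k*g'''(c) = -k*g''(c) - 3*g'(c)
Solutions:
 g(c) = C1 + C2*exp(c*(-1 + sqrt(k*(k - 12))/k)/2) + C3*exp(-c*(1 + sqrt(k*(k - 12))/k)/2)


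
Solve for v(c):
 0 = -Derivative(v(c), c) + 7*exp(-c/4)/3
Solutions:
 v(c) = C1 - 28*exp(-c/4)/3


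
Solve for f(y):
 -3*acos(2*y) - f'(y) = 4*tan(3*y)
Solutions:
 f(y) = C1 - 3*y*acos(2*y) + 3*sqrt(1 - 4*y^2)/2 + 4*log(cos(3*y))/3


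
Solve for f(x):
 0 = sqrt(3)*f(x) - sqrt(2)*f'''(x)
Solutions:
 f(x) = C3*exp(2^(5/6)*3^(1/6)*x/2) + (C1*sin(2^(5/6)*3^(2/3)*x/4) + C2*cos(2^(5/6)*3^(2/3)*x/4))*exp(-2^(5/6)*3^(1/6)*x/4)


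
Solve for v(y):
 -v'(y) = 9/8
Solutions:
 v(y) = C1 - 9*y/8


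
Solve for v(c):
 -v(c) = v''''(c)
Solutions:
 v(c) = (C1*sin(sqrt(2)*c/2) + C2*cos(sqrt(2)*c/2))*exp(-sqrt(2)*c/2) + (C3*sin(sqrt(2)*c/2) + C4*cos(sqrt(2)*c/2))*exp(sqrt(2)*c/2)


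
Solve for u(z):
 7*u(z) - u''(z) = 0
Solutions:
 u(z) = C1*exp(-sqrt(7)*z) + C2*exp(sqrt(7)*z)


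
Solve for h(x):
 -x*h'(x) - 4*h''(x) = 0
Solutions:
 h(x) = C1 + C2*erf(sqrt(2)*x/4)


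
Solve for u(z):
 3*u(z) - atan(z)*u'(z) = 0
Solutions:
 u(z) = C1*exp(3*Integral(1/atan(z), z))


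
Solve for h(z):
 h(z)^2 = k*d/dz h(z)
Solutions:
 h(z) = -k/(C1*k + z)


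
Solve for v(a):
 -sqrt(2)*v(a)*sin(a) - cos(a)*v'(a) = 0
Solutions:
 v(a) = C1*cos(a)^(sqrt(2))


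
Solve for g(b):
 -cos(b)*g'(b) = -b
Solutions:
 g(b) = C1 + Integral(b/cos(b), b)


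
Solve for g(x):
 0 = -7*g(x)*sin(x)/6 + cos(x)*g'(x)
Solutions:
 g(x) = C1/cos(x)^(7/6)


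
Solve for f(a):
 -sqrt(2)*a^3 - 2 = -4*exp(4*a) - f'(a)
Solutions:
 f(a) = C1 + sqrt(2)*a^4/4 + 2*a - exp(4*a)


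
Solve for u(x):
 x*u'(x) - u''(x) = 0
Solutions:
 u(x) = C1 + C2*erfi(sqrt(2)*x/2)


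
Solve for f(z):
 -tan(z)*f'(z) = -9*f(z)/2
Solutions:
 f(z) = C1*sin(z)^(9/2)


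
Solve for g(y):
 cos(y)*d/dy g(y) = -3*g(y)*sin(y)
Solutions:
 g(y) = C1*cos(y)^3


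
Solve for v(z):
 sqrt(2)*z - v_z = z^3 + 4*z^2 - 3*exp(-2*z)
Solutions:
 v(z) = C1 - z^4/4 - 4*z^3/3 + sqrt(2)*z^2/2 - 3*exp(-2*z)/2


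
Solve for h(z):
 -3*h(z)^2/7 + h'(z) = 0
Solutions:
 h(z) = -7/(C1 + 3*z)


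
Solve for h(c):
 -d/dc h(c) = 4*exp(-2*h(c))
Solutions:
 h(c) = log(-sqrt(C1 - 8*c))
 h(c) = log(C1 - 8*c)/2


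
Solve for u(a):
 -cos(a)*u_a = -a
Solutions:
 u(a) = C1 + Integral(a/cos(a), a)


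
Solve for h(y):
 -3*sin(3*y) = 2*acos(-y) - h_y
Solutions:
 h(y) = C1 + 2*y*acos(-y) + 2*sqrt(1 - y^2) - cos(3*y)


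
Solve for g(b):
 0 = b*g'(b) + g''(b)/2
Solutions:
 g(b) = C1 + C2*erf(b)


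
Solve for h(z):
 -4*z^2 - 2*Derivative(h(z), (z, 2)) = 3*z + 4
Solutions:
 h(z) = C1 + C2*z - z^4/6 - z^3/4 - z^2


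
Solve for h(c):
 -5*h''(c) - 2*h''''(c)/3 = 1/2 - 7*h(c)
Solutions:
 h(c) = C1*exp(-c*sqrt(-15 + sqrt(393))/2) + C2*exp(c*sqrt(-15 + sqrt(393))/2) + C3*sin(c*sqrt(15 + sqrt(393))/2) + C4*cos(c*sqrt(15 + sqrt(393))/2) + 1/14


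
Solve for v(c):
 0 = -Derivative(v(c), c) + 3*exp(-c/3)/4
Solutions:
 v(c) = C1 - 9*exp(-c/3)/4


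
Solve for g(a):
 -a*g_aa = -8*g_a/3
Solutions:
 g(a) = C1 + C2*a^(11/3)


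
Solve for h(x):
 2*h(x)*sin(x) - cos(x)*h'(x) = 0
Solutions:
 h(x) = C1/cos(x)^2


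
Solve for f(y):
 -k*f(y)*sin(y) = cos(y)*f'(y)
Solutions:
 f(y) = C1*exp(k*log(cos(y)))


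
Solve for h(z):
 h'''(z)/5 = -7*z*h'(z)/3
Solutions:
 h(z) = C1 + Integral(C2*airyai(-3^(2/3)*35^(1/3)*z/3) + C3*airybi(-3^(2/3)*35^(1/3)*z/3), z)


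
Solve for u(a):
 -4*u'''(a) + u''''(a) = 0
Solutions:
 u(a) = C1 + C2*a + C3*a^2 + C4*exp(4*a)


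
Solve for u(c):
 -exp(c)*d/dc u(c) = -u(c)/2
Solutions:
 u(c) = C1*exp(-exp(-c)/2)


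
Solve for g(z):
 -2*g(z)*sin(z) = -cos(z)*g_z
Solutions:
 g(z) = C1/cos(z)^2


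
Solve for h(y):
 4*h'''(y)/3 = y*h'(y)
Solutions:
 h(y) = C1 + Integral(C2*airyai(6^(1/3)*y/2) + C3*airybi(6^(1/3)*y/2), y)


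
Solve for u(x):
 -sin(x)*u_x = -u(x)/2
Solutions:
 u(x) = C1*(cos(x) - 1)^(1/4)/(cos(x) + 1)^(1/4)


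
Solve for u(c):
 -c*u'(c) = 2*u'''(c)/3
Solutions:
 u(c) = C1 + Integral(C2*airyai(-2^(2/3)*3^(1/3)*c/2) + C3*airybi(-2^(2/3)*3^(1/3)*c/2), c)


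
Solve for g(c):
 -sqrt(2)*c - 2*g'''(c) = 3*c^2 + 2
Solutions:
 g(c) = C1 + C2*c + C3*c^2 - c^5/40 - sqrt(2)*c^4/48 - c^3/6


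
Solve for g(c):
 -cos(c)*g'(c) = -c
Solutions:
 g(c) = C1 + Integral(c/cos(c), c)


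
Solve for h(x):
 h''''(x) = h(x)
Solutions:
 h(x) = C1*exp(-x) + C2*exp(x) + C3*sin(x) + C4*cos(x)


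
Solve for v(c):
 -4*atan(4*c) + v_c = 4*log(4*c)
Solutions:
 v(c) = C1 + 4*c*log(c) + 4*c*atan(4*c) - 4*c + 8*c*log(2) - log(16*c^2 + 1)/2


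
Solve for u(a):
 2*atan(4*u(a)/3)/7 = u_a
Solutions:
 Integral(1/atan(4*_y/3), (_y, u(a))) = C1 + 2*a/7


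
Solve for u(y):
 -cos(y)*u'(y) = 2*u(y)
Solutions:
 u(y) = C1*(sin(y) - 1)/(sin(y) + 1)


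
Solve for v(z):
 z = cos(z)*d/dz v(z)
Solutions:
 v(z) = C1 + Integral(z/cos(z), z)


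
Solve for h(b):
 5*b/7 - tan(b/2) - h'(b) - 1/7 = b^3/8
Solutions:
 h(b) = C1 - b^4/32 + 5*b^2/14 - b/7 + 2*log(cos(b/2))


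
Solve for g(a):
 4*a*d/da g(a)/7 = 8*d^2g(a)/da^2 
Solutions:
 g(a) = C1 + C2*erfi(sqrt(7)*a/14)


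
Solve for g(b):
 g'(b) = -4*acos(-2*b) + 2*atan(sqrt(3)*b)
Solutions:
 g(b) = C1 - 4*b*acos(-2*b) + 2*b*atan(sqrt(3)*b) - 2*sqrt(1 - 4*b^2) - sqrt(3)*log(3*b^2 + 1)/3


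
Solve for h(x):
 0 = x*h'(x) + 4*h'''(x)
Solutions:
 h(x) = C1 + Integral(C2*airyai(-2^(1/3)*x/2) + C3*airybi(-2^(1/3)*x/2), x)


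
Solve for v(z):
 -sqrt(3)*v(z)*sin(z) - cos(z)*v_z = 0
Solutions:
 v(z) = C1*cos(z)^(sqrt(3))


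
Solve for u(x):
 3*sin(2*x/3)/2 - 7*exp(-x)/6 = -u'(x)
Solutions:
 u(x) = C1 + 9*cos(2*x/3)/4 - 7*exp(-x)/6


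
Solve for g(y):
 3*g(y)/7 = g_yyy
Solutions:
 g(y) = C3*exp(3^(1/3)*7^(2/3)*y/7) + (C1*sin(3^(5/6)*7^(2/3)*y/14) + C2*cos(3^(5/6)*7^(2/3)*y/14))*exp(-3^(1/3)*7^(2/3)*y/14)


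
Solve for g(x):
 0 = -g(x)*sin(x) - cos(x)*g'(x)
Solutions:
 g(x) = C1*cos(x)


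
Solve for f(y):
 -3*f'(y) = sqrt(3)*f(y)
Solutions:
 f(y) = C1*exp(-sqrt(3)*y/3)


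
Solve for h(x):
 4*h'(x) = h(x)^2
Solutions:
 h(x) = -4/(C1 + x)


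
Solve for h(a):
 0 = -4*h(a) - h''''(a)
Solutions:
 h(a) = (C1*sin(a) + C2*cos(a))*exp(-a) + (C3*sin(a) + C4*cos(a))*exp(a)


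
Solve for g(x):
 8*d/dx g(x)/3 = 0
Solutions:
 g(x) = C1


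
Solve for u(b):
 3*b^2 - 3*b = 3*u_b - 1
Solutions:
 u(b) = C1 + b^3/3 - b^2/2 + b/3


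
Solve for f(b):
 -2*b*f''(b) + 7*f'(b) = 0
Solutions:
 f(b) = C1 + C2*b^(9/2)


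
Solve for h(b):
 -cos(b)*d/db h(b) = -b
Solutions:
 h(b) = C1 + Integral(b/cos(b), b)


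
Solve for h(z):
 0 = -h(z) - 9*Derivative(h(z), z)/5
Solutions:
 h(z) = C1*exp(-5*z/9)


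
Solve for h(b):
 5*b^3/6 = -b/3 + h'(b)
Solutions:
 h(b) = C1 + 5*b^4/24 + b^2/6


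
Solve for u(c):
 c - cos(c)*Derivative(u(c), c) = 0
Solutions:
 u(c) = C1 + Integral(c/cos(c), c)


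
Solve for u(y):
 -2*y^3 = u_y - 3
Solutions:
 u(y) = C1 - y^4/2 + 3*y


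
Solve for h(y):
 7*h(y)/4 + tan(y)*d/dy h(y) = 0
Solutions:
 h(y) = C1/sin(y)^(7/4)


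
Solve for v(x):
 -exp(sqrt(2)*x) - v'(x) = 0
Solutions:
 v(x) = C1 - sqrt(2)*exp(sqrt(2)*x)/2


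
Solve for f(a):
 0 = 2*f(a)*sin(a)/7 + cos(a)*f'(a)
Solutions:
 f(a) = C1*cos(a)^(2/7)


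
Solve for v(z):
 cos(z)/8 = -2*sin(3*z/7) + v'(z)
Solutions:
 v(z) = C1 + sin(z)/8 - 14*cos(3*z/7)/3


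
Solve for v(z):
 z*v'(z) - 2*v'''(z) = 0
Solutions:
 v(z) = C1 + Integral(C2*airyai(2^(2/3)*z/2) + C3*airybi(2^(2/3)*z/2), z)


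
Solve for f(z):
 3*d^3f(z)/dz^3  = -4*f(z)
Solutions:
 f(z) = C3*exp(-6^(2/3)*z/3) + (C1*sin(2^(2/3)*3^(1/6)*z/2) + C2*cos(2^(2/3)*3^(1/6)*z/2))*exp(6^(2/3)*z/6)


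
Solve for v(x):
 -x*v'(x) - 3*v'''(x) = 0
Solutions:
 v(x) = C1 + Integral(C2*airyai(-3^(2/3)*x/3) + C3*airybi(-3^(2/3)*x/3), x)


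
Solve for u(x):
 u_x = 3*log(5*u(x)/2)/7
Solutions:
 7*Integral(1/(-log(_y) - log(5) + log(2)), (_y, u(x)))/3 = C1 - x


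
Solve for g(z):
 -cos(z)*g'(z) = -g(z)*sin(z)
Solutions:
 g(z) = C1/cos(z)


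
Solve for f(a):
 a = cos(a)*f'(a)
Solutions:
 f(a) = C1 + Integral(a/cos(a), a)


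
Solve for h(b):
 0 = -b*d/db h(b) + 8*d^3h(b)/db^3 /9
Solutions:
 h(b) = C1 + Integral(C2*airyai(3^(2/3)*b/2) + C3*airybi(3^(2/3)*b/2), b)


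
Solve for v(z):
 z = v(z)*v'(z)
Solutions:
 v(z) = -sqrt(C1 + z^2)
 v(z) = sqrt(C1 + z^2)


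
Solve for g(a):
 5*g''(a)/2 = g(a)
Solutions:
 g(a) = C1*exp(-sqrt(10)*a/5) + C2*exp(sqrt(10)*a/5)


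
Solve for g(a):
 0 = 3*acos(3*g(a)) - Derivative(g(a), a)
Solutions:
 Integral(1/acos(3*_y), (_y, g(a))) = C1 + 3*a


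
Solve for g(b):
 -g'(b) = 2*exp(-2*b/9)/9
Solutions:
 g(b) = C1 + exp(-2*b/9)


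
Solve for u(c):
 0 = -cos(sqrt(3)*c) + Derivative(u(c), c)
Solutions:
 u(c) = C1 + sqrt(3)*sin(sqrt(3)*c)/3


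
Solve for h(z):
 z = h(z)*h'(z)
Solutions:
 h(z) = -sqrt(C1 + z^2)
 h(z) = sqrt(C1 + z^2)


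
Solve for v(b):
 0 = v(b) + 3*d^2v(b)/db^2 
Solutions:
 v(b) = C1*sin(sqrt(3)*b/3) + C2*cos(sqrt(3)*b/3)


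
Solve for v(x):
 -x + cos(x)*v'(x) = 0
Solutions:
 v(x) = C1 + Integral(x/cos(x), x)


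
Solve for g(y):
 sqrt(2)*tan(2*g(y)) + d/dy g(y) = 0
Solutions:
 g(y) = -asin(C1*exp(-2*sqrt(2)*y))/2 + pi/2
 g(y) = asin(C1*exp(-2*sqrt(2)*y))/2


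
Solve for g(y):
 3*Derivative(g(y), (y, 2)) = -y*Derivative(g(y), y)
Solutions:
 g(y) = C1 + C2*erf(sqrt(6)*y/6)


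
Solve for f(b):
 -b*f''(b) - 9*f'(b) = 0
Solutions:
 f(b) = C1 + C2/b^8


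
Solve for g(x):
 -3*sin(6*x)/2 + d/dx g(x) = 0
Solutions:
 g(x) = C1 - cos(6*x)/4


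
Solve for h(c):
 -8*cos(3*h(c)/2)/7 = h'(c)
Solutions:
 8*c/7 - log(sin(3*h(c)/2) - 1)/3 + log(sin(3*h(c)/2) + 1)/3 = C1


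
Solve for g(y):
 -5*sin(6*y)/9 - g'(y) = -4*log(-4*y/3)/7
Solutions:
 g(y) = C1 + 4*y*log(-y)/7 - 4*y*log(3)/7 - 4*y/7 + 8*y*log(2)/7 + 5*cos(6*y)/54


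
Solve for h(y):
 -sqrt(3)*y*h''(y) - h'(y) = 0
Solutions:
 h(y) = C1 + C2*y^(1 - sqrt(3)/3)


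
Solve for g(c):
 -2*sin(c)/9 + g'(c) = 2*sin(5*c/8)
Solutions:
 g(c) = C1 - 16*cos(5*c/8)/5 - 2*cos(c)/9


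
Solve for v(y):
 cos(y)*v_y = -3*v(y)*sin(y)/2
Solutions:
 v(y) = C1*cos(y)^(3/2)


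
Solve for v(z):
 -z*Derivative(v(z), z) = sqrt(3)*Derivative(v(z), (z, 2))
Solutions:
 v(z) = C1 + C2*erf(sqrt(2)*3^(3/4)*z/6)


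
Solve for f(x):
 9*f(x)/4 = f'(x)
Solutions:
 f(x) = C1*exp(9*x/4)


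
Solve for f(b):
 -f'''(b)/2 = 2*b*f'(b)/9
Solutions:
 f(b) = C1 + Integral(C2*airyai(-2^(2/3)*3^(1/3)*b/3) + C3*airybi(-2^(2/3)*3^(1/3)*b/3), b)


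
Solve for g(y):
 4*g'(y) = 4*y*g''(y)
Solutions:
 g(y) = C1 + C2*y^2


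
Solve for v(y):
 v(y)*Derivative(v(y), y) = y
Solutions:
 v(y) = -sqrt(C1 + y^2)
 v(y) = sqrt(C1 + y^2)


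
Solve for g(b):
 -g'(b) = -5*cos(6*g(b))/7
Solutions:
 -5*b/7 - log(sin(6*g(b)) - 1)/12 + log(sin(6*g(b)) + 1)/12 = C1


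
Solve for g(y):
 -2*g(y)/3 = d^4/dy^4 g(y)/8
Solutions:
 g(y) = (C1*sin(sqrt(2)*3^(3/4)*y/3) + C2*cos(sqrt(2)*3^(3/4)*y/3))*exp(-sqrt(2)*3^(3/4)*y/3) + (C3*sin(sqrt(2)*3^(3/4)*y/3) + C4*cos(sqrt(2)*3^(3/4)*y/3))*exp(sqrt(2)*3^(3/4)*y/3)


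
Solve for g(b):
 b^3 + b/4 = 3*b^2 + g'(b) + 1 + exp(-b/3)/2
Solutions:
 g(b) = C1 + b^4/4 - b^3 + b^2/8 - b + 3*exp(-b/3)/2


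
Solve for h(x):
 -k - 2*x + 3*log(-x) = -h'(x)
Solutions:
 h(x) = C1 + x^2 + x*(k + 3) - 3*x*log(-x)


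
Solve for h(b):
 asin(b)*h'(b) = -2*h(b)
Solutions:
 h(b) = C1*exp(-2*Integral(1/asin(b), b))


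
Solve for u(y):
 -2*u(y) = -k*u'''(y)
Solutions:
 u(y) = C1*exp(2^(1/3)*y*(1/k)^(1/3)) + C2*exp(2^(1/3)*y*(-1 + sqrt(3)*I)*(1/k)^(1/3)/2) + C3*exp(-2^(1/3)*y*(1 + sqrt(3)*I)*(1/k)^(1/3)/2)


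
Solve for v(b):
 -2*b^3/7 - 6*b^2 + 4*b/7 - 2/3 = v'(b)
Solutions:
 v(b) = C1 - b^4/14 - 2*b^3 + 2*b^2/7 - 2*b/3


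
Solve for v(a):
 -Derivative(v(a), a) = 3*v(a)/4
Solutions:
 v(a) = C1*exp(-3*a/4)


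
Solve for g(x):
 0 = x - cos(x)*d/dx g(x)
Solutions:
 g(x) = C1 + Integral(x/cos(x), x)


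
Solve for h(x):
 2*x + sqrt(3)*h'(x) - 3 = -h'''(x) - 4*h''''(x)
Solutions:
 h(x) = C1 + C2*exp(x*(-2 + (1 + 216*sqrt(3) + sqrt(-1 + (1 + 216*sqrt(3))^2))^(-1/3) + (1 + 216*sqrt(3) + sqrt(-1 + (1 + 216*sqrt(3))^2))^(1/3))/24)*sin(sqrt(3)*x*(-(1 + 216*sqrt(3) + sqrt(-1 + (1 + 216*sqrt(3))^2))^(1/3) + (1 + 216*sqrt(3) + sqrt(-1 + (1 + 216*sqrt(3))^2))^(-1/3))/24) + C3*exp(x*(-2 + (1 + 216*sqrt(3) + sqrt(-1 + (1 + 216*sqrt(3))^2))^(-1/3) + (1 + 216*sqrt(3) + sqrt(-1 + (1 + 216*sqrt(3))^2))^(1/3))/24)*cos(sqrt(3)*x*(-(1 + 216*sqrt(3) + sqrt(-1 + (1 + 216*sqrt(3))^2))^(1/3) + (1 + 216*sqrt(3) + sqrt(-1 + (1 + 216*sqrt(3))^2))^(-1/3))/24) + C4*exp(-x*((1 + 216*sqrt(3) + sqrt(-1 + (1 + 216*sqrt(3))^2))^(-1/3) + 1 + (1 + 216*sqrt(3) + sqrt(-1 + (1 + 216*sqrt(3))^2))^(1/3))/12) - sqrt(3)*x^2/3 + sqrt(3)*x


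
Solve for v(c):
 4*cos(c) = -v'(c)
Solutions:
 v(c) = C1 - 4*sin(c)


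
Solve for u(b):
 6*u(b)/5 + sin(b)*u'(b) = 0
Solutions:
 u(b) = C1*(cos(b) + 1)^(3/5)/(cos(b) - 1)^(3/5)


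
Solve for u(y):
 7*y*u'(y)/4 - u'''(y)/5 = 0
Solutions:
 u(y) = C1 + Integral(C2*airyai(70^(1/3)*y/2) + C3*airybi(70^(1/3)*y/2), y)


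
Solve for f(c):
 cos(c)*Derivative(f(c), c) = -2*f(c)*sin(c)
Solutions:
 f(c) = C1*cos(c)^2


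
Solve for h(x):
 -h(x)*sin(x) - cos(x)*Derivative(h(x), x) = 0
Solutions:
 h(x) = C1*cos(x)


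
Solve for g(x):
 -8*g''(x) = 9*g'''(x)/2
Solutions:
 g(x) = C1 + C2*x + C3*exp(-16*x/9)


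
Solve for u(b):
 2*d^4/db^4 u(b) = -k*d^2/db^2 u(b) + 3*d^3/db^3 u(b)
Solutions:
 u(b) = C1 + C2*b + C3*exp(b*(3 - sqrt(9 - 8*k))/4) + C4*exp(b*(sqrt(9 - 8*k) + 3)/4)


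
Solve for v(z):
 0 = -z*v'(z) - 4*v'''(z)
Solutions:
 v(z) = C1 + Integral(C2*airyai(-2^(1/3)*z/2) + C3*airybi(-2^(1/3)*z/2), z)


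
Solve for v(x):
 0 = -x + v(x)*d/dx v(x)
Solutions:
 v(x) = -sqrt(C1 + x^2)
 v(x) = sqrt(C1 + x^2)


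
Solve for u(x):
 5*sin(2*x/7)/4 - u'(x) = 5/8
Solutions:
 u(x) = C1 - 5*x/8 - 35*cos(2*x/7)/8
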